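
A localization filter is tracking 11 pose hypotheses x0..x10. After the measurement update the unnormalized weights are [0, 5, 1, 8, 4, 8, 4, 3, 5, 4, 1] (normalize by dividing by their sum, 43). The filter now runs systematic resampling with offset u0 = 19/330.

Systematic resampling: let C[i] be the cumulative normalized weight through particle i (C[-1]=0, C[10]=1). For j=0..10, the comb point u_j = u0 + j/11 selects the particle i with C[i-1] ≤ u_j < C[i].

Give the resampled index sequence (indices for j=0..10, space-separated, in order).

C = [0, 5/43, 6/43, 14/43, 18/43, 26/43, 30/43, 33/43, 38/43, 42/43, 1]
j=0: u_0=19/330 ∈ [0, 5/43) → index 1
j=1: u_1=49/330 ∈ [6/43, 14/43) → index 3
j=2: u_2=79/330 ∈ [6/43, 14/43) → index 3
j=3: u_3=109/330 ∈ [14/43, 18/43) → index 4
j=4: u_4=139/330 ∈ [18/43, 26/43) → index 5
j=5: u_5=169/330 ∈ [18/43, 26/43) → index 5
j=6: u_6=199/330 ∈ [18/43, 26/43) → index 5
j=7: u_7=229/330 ∈ [26/43, 30/43) → index 6
j=8: u_8=259/330 ∈ [33/43, 38/43) → index 8
j=9: u_9=289/330 ∈ [33/43, 38/43) → index 8
j=10: u_10=29/30 ∈ [38/43, 42/43) → index 9

1 3 3 4 5 5 5 6 8 8 9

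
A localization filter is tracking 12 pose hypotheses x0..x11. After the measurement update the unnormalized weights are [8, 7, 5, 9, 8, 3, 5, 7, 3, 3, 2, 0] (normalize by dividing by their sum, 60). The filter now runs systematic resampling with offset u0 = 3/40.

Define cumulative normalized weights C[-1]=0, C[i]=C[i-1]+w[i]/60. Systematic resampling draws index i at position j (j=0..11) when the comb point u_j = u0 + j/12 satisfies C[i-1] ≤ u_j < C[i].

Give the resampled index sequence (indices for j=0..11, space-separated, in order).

0 1 1 2 3 4 4 5 6 7 8 10

C = [2/15, 1/4, 1/3, 29/60, 37/60, 2/3, 3/4, 13/15, 11/12, 29/30, 1, 1]
j=0: u_0=3/40 ∈ [0, 2/15) → index 0
j=1: u_1=19/120 ∈ [2/15, 1/4) → index 1
j=2: u_2=29/120 ∈ [2/15, 1/4) → index 1
j=3: u_3=13/40 ∈ [1/4, 1/3) → index 2
j=4: u_4=49/120 ∈ [1/3, 29/60) → index 3
j=5: u_5=59/120 ∈ [29/60, 37/60) → index 4
j=6: u_6=23/40 ∈ [29/60, 37/60) → index 4
j=7: u_7=79/120 ∈ [37/60, 2/3) → index 5
j=8: u_8=89/120 ∈ [2/3, 3/4) → index 6
j=9: u_9=33/40 ∈ [3/4, 13/15) → index 7
j=10: u_10=109/120 ∈ [13/15, 11/12) → index 8
j=11: u_11=119/120 ∈ [29/30, 1) → index 10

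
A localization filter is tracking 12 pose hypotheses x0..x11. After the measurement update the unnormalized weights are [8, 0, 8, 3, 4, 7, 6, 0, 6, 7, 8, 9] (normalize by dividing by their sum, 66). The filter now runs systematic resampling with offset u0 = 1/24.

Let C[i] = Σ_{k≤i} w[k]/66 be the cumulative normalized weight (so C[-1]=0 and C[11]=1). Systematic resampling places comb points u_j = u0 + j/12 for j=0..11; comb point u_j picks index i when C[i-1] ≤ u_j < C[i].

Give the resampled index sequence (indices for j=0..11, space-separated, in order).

0 2 2 4 5 6 6 8 9 10 11 11

C = [4/33, 4/33, 8/33, 19/66, 23/66, 5/11, 6/11, 6/11, 7/11, 49/66, 19/22, 1]
j=0: u_0=1/24 ∈ [0, 4/33) → index 0
j=1: u_1=1/8 ∈ [4/33, 8/33) → index 2
j=2: u_2=5/24 ∈ [4/33, 8/33) → index 2
j=3: u_3=7/24 ∈ [19/66, 23/66) → index 4
j=4: u_4=3/8 ∈ [23/66, 5/11) → index 5
j=5: u_5=11/24 ∈ [5/11, 6/11) → index 6
j=6: u_6=13/24 ∈ [5/11, 6/11) → index 6
j=7: u_7=5/8 ∈ [6/11, 7/11) → index 8
j=8: u_8=17/24 ∈ [7/11, 49/66) → index 9
j=9: u_9=19/24 ∈ [49/66, 19/22) → index 10
j=10: u_10=7/8 ∈ [19/22, 1) → index 11
j=11: u_11=23/24 ∈ [19/22, 1) → index 11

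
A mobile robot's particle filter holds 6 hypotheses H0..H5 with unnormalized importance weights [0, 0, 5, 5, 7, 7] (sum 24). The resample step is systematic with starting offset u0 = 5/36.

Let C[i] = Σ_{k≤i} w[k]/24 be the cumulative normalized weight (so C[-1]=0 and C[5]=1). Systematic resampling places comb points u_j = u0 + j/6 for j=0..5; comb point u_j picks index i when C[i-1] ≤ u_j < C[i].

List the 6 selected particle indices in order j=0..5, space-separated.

C = [0, 0, 5/24, 5/12, 17/24, 1]
j=0: u_0=5/36 ∈ [0, 5/24) → index 2
j=1: u_1=11/36 ∈ [5/24, 5/12) → index 3
j=2: u_2=17/36 ∈ [5/12, 17/24) → index 4
j=3: u_3=23/36 ∈ [5/12, 17/24) → index 4
j=4: u_4=29/36 ∈ [17/24, 1) → index 5
j=5: u_5=35/36 ∈ [17/24, 1) → index 5

2 3 4 4 5 5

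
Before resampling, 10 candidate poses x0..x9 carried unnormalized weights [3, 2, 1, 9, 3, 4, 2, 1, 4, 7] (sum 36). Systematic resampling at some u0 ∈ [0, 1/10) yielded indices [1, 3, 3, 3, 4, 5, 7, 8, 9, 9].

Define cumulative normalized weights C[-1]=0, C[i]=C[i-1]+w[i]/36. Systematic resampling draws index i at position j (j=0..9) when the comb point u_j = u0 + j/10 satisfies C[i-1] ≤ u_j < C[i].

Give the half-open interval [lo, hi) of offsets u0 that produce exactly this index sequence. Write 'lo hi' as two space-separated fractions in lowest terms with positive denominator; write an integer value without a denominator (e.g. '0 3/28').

C = [1/12, 5/36, 1/6, 5/12, 1/2, 11/18, 2/3, 25/36, 29/36, 1]
j=0 picked index 1: u0 ∈ [1/12, 5/36)
j=1 picked index 3: u0 ∈ [1/15, 19/60)
j=2 picked index 3: u0 ∈ [-1/30, 13/60)
j=3 picked index 3: u0 ∈ [-2/15, 7/60)
j=4 picked index 4: u0 ∈ [1/60, 1/10)
j=5 picked index 5: u0 ∈ [0, 1/9)
j=6 picked index 7: u0 ∈ [1/15, 17/180)
j=7 picked index 8: u0 ∈ [-1/180, 19/180)
j=8 picked index 9: u0 ∈ [1/180, 1/5)
j=9 picked index 9: u0 ∈ [-17/180, 1/10)
intersection: [1/12, 17/180)

1/12 17/180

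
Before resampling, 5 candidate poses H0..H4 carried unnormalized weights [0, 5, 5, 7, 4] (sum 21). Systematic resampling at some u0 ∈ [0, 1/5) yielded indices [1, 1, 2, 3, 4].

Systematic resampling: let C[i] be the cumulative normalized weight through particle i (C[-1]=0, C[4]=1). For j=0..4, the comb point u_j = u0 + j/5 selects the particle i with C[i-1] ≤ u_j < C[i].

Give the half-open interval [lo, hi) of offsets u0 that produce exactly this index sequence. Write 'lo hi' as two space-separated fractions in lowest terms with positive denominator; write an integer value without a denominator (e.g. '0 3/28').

1/105 4/105

C = [0, 5/21, 10/21, 17/21, 1]
j=0 picked index 1: u0 ∈ [0, 5/21)
j=1 picked index 1: u0 ∈ [-1/5, 4/105)
j=2 picked index 2: u0 ∈ [-17/105, 8/105)
j=3 picked index 3: u0 ∈ [-13/105, 22/105)
j=4 picked index 4: u0 ∈ [1/105, 1/5)
intersection: [1/105, 4/105)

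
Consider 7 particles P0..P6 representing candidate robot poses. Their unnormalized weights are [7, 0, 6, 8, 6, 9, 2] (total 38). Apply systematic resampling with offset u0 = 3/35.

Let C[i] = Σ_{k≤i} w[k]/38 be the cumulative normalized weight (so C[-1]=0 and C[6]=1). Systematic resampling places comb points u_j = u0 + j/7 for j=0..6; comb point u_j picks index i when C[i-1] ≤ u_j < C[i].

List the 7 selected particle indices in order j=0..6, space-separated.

C = [7/38, 7/38, 13/38, 21/38, 27/38, 18/19, 1]
j=0: u_0=3/35 ∈ [0, 7/38) → index 0
j=1: u_1=8/35 ∈ [7/38, 13/38) → index 2
j=2: u_2=13/35 ∈ [13/38, 21/38) → index 3
j=3: u_3=18/35 ∈ [13/38, 21/38) → index 3
j=4: u_4=23/35 ∈ [21/38, 27/38) → index 4
j=5: u_5=4/5 ∈ [27/38, 18/19) → index 5
j=6: u_6=33/35 ∈ [27/38, 18/19) → index 5

0 2 3 3 4 5 5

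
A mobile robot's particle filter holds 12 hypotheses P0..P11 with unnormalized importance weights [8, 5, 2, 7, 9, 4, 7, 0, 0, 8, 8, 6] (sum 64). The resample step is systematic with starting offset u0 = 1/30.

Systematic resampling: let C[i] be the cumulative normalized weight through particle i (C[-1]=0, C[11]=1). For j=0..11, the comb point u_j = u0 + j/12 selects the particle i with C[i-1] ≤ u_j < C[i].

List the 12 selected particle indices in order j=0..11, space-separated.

0 0 1 3 4 4 5 6 9 10 10 11

C = [1/8, 13/64, 15/64, 11/32, 31/64, 35/64, 21/32, 21/32, 21/32, 25/32, 29/32, 1]
j=0: u_0=1/30 ∈ [0, 1/8) → index 0
j=1: u_1=7/60 ∈ [0, 1/8) → index 0
j=2: u_2=1/5 ∈ [1/8, 13/64) → index 1
j=3: u_3=17/60 ∈ [15/64, 11/32) → index 3
j=4: u_4=11/30 ∈ [11/32, 31/64) → index 4
j=5: u_5=9/20 ∈ [11/32, 31/64) → index 4
j=6: u_6=8/15 ∈ [31/64, 35/64) → index 5
j=7: u_7=37/60 ∈ [35/64, 21/32) → index 6
j=8: u_8=7/10 ∈ [21/32, 25/32) → index 9
j=9: u_9=47/60 ∈ [25/32, 29/32) → index 10
j=10: u_10=13/15 ∈ [25/32, 29/32) → index 10
j=11: u_11=19/20 ∈ [29/32, 1) → index 11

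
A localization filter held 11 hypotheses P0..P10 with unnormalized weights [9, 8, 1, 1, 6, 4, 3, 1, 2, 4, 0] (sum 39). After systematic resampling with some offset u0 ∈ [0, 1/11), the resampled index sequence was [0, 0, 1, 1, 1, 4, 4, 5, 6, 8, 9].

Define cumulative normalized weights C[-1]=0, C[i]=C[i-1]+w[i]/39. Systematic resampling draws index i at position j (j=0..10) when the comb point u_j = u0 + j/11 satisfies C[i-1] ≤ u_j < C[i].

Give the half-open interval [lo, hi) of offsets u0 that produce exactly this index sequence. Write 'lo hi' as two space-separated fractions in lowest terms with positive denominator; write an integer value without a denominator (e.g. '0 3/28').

7/143 31/429

C = [3/13, 17/39, 6/13, 19/39, 25/39, 29/39, 32/39, 11/13, 35/39, 1, 1]
j=0 picked index 0: u0 ∈ [0, 3/13)
j=1 picked index 0: u0 ∈ [-1/11, 20/143)
j=2 picked index 1: u0 ∈ [7/143, 109/429)
j=3 picked index 1: u0 ∈ [-6/143, 70/429)
j=4 picked index 1: u0 ∈ [-19/143, 31/429)
j=5 picked index 4: u0 ∈ [14/429, 80/429)
j=6 picked index 4: u0 ∈ [-25/429, 41/429)
j=7 picked index 5: u0 ∈ [2/429, 46/429)
j=8 picked index 6: u0 ∈ [7/429, 40/429)
j=9 picked index 8: u0 ∈ [4/143, 34/429)
j=10 picked index 9: u0 ∈ [-5/429, 1/11)
intersection: [7/143, 31/429)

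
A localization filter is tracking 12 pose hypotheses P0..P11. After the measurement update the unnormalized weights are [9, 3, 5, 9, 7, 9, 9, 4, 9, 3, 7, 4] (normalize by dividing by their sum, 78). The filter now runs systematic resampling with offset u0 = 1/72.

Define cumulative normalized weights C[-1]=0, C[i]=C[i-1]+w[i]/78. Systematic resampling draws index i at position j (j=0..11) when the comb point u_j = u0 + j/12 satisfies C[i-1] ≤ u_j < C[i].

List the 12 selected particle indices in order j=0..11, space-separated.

C = [3/26, 2/13, 17/78, 1/3, 11/26, 7/13, 17/26, 55/78, 32/39, 67/78, 37/39, 1]
j=0: u_0=1/72 ∈ [0, 3/26) → index 0
j=1: u_1=7/72 ∈ [0, 3/26) → index 0
j=2: u_2=13/72 ∈ [2/13, 17/78) → index 2
j=3: u_3=19/72 ∈ [17/78, 1/3) → index 3
j=4: u_4=25/72 ∈ [1/3, 11/26) → index 4
j=5: u_5=31/72 ∈ [11/26, 7/13) → index 5
j=6: u_6=37/72 ∈ [11/26, 7/13) → index 5
j=7: u_7=43/72 ∈ [7/13, 17/26) → index 6
j=8: u_8=49/72 ∈ [17/26, 55/78) → index 7
j=9: u_9=55/72 ∈ [55/78, 32/39) → index 8
j=10: u_10=61/72 ∈ [32/39, 67/78) → index 9
j=11: u_11=67/72 ∈ [67/78, 37/39) → index 10

0 0 2 3 4 5 5 6 7 8 9 10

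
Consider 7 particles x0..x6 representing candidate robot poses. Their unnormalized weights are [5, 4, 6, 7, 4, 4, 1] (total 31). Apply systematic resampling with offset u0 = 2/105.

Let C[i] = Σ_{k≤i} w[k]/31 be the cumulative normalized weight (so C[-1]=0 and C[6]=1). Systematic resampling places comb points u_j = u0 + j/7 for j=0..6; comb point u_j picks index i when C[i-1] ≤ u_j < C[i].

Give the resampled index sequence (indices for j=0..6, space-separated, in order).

C = [5/31, 9/31, 15/31, 22/31, 26/31, 30/31, 1]
j=0: u_0=2/105 ∈ [0, 5/31) → index 0
j=1: u_1=17/105 ∈ [5/31, 9/31) → index 1
j=2: u_2=32/105 ∈ [9/31, 15/31) → index 2
j=3: u_3=47/105 ∈ [9/31, 15/31) → index 2
j=4: u_4=62/105 ∈ [15/31, 22/31) → index 3
j=5: u_5=11/15 ∈ [22/31, 26/31) → index 4
j=6: u_6=92/105 ∈ [26/31, 30/31) → index 5

0 1 2 2 3 4 5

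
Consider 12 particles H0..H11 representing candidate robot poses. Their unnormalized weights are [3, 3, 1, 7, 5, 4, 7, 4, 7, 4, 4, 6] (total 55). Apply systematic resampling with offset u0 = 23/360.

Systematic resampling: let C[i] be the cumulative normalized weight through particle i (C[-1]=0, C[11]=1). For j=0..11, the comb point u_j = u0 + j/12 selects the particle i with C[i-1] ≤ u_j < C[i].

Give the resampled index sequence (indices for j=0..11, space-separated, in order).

1 3 3 4 5 6 7 8 8 9 11 11

C = [3/55, 6/55, 7/55, 14/55, 19/55, 23/55, 6/11, 34/55, 41/55, 9/11, 49/55, 1]
j=0: u_0=23/360 ∈ [3/55, 6/55) → index 1
j=1: u_1=53/360 ∈ [7/55, 14/55) → index 3
j=2: u_2=83/360 ∈ [7/55, 14/55) → index 3
j=3: u_3=113/360 ∈ [14/55, 19/55) → index 4
j=4: u_4=143/360 ∈ [19/55, 23/55) → index 5
j=5: u_5=173/360 ∈ [23/55, 6/11) → index 6
j=6: u_6=203/360 ∈ [6/11, 34/55) → index 7
j=7: u_7=233/360 ∈ [34/55, 41/55) → index 8
j=8: u_8=263/360 ∈ [34/55, 41/55) → index 8
j=9: u_9=293/360 ∈ [41/55, 9/11) → index 9
j=10: u_10=323/360 ∈ [49/55, 1) → index 11
j=11: u_11=353/360 ∈ [49/55, 1) → index 11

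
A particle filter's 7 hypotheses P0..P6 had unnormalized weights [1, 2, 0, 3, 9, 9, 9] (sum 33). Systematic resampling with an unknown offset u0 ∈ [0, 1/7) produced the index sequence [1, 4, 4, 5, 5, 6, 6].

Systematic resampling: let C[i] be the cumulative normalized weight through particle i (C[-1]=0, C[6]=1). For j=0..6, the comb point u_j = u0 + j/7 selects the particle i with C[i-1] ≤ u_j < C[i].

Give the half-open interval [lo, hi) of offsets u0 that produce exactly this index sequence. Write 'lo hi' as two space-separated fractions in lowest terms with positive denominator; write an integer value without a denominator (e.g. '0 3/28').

C = [1/33, 1/11, 1/11, 2/11, 5/11, 8/11, 1]
j=0 picked index 1: u0 ∈ [1/33, 1/11)
j=1 picked index 4: u0 ∈ [3/77, 24/77)
j=2 picked index 4: u0 ∈ [-8/77, 13/77)
j=3 picked index 5: u0 ∈ [2/77, 23/77)
j=4 picked index 5: u0 ∈ [-9/77, 12/77)
j=5 picked index 6: u0 ∈ [1/77, 2/7)
j=6 picked index 6: u0 ∈ [-10/77, 1/7)
intersection: [3/77, 1/11)

3/77 1/11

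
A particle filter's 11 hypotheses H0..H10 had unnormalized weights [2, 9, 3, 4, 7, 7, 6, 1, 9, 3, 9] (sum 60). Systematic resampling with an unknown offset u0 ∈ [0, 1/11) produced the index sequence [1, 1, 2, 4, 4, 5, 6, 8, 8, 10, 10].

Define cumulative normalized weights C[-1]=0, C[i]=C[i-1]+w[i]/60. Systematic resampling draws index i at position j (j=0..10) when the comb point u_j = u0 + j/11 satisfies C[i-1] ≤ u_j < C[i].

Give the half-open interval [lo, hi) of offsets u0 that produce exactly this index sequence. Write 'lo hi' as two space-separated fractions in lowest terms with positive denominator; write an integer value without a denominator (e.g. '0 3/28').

1/30 17/330

C = [1/30, 11/60, 7/30, 3/10, 5/12, 8/15, 19/30, 13/20, 4/5, 17/20, 1]
j=0 picked index 1: u0 ∈ [1/30, 11/60)
j=1 picked index 1: u0 ∈ [-19/330, 61/660)
j=2 picked index 2: u0 ∈ [1/660, 17/330)
j=3 picked index 4: u0 ∈ [3/110, 19/132)
j=4 picked index 4: u0 ∈ [-7/110, 7/132)
j=5 picked index 5: u0 ∈ [-5/132, 13/165)
j=6 picked index 6: u0 ∈ [-2/165, 29/330)
j=7 picked index 8: u0 ∈ [3/220, 9/55)
j=8 picked index 8: u0 ∈ [-17/220, 4/55)
j=9 picked index 10: u0 ∈ [7/220, 2/11)
j=10 picked index 10: u0 ∈ [-13/220, 1/11)
intersection: [1/30, 17/330)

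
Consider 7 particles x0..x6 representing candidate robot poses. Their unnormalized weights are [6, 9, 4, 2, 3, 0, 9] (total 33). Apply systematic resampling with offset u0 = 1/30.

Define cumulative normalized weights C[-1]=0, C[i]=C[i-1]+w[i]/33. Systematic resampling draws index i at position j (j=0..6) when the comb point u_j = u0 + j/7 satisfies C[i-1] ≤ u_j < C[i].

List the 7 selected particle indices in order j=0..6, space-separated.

C = [2/11, 5/11, 19/33, 7/11, 8/11, 8/11, 1]
j=0: u_0=1/30 ∈ [0, 2/11) → index 0
j=1: u_1=37/210 ∈ [0, 2/11) → index 0
j=2: u_2=67/210 ∈ [2/11, 5/11) → index 1
j=3: u_3=97/210 ∈ [5/11, 19/33) → index 2
j=4: u_4=127/210 ∈ [19/33, 7/11) → index 3
j=5: u_5=157/210 ∈ [8/11, 1) → index 6
j=6: u_6=187/210 ∈ [8/11, 1) → index 6

0 0 1 2 3 6 6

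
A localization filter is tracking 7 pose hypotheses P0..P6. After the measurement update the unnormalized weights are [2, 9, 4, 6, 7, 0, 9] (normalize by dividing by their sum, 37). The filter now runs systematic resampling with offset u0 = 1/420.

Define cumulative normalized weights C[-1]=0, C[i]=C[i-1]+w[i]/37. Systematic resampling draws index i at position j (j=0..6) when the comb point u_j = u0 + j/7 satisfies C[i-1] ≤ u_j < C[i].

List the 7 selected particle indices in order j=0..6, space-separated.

C = [2/37, 11/37, 15/37, 21/37, 28/37, 28/37, 1]
j=0: u_0=1/420 ∈ [0, 2/37) → index 0
j=1: u_1=61/420 ∈ [2/37, 11/37) → index 1
j=2: u_2=121/420 ∈ [2/37, 11/37) → index 1
j=3: u_3=181/420 ∈ [15/37, 21/37) → index 3
j=4: u_4=241/420 ∈ [21/37, 28/37) → index 4
j=5: u_5=43/60 ∈ [21/37, 28/37) → index 4
j=6: u_6=361/420 ∈ [28/37, 1) → index 6

0 1 1 3 4 4 6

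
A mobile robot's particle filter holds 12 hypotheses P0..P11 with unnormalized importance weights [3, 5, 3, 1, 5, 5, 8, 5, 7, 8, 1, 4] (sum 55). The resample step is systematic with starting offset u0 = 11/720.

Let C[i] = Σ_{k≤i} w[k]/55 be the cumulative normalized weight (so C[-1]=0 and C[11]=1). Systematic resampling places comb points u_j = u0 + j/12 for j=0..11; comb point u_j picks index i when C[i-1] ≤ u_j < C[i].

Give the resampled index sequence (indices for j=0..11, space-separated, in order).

0 1 2 4 5 6 6 7 8 9 9 11

C = [3/55, 8/55, 1/5, 12/55, 17/55, 2/5, 6/11, 7/11, 42/55, 10/11, 51/55, 1]
j=0: u_0=11/720 ∈ [0, 3/55) → index 0
j=1: u_1=71/720 ∈ [3/55, 8/55) → index 1
j=2: u_2=131/720 ∈ [8/55, 1/5) → index 2
j=3: u_3=191/720 ∈ [12/55, 17/55) → index 4
j=4: u_4=251/720 ∈ [17/55, 2/5) → index 5
j=5: u_5=311/720 ∈ [2/5, 6/11) → index 6
j=6: u_6=371/720 ∈ [2/5, 6/11) → index 6
j=7: u_7=431/720 ∈ [6/11, 7/11) → index 7
j=8: u_8=491/720 ∈ [7/11, 42/55) → index 8
j=9: u_9=551/720 ∈ [42/55, 10/11) → index 9
j=10: u_10=611/720 ∈ [42/55, 10/11) → index 9
j=11: u_11=671/720 ∈ [51/55, 1) → index 11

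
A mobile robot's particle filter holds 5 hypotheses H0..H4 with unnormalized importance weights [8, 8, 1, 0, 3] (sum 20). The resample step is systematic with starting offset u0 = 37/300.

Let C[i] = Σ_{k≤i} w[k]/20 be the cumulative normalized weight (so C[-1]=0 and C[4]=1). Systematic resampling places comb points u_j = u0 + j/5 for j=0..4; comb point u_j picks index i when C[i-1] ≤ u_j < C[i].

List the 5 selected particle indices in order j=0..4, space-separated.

0 0 1 1 4

C = [2/5, 4/5, 17/20, 17/20, 1]
j=0: u_0=37/300 ∈ [0, 2/5) → index 0
j=1: u_1=97/300 ∈ [0, 2/5) → index 0
j=2: u_2=157/300 ∈ [2/5, 4/5) → index 1
j=3: u_3=217/300 ∈ [2/5, 4/5) → index 1
j=4: u_4=277/300 ∈ [17/20, 1) → index 4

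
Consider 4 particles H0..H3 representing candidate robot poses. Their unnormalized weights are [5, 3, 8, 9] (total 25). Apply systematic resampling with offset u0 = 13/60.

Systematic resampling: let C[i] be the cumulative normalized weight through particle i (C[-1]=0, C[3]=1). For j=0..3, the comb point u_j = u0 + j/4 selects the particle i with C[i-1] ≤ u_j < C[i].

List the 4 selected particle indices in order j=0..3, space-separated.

C = [1/5, 8/25, 16/25, 1]
j=0: u_0=13/60 ∈ [1/5, 8/25) → index 1
j=1: u_1=7/15 ∈ [8/25, 16/25) → index 2
j=2: u_2=43/60 ∈ [16/25, 1) → index 3
j=3: u_3=29/30 ∈ [16/25, 1) → index 3

1 2 3 3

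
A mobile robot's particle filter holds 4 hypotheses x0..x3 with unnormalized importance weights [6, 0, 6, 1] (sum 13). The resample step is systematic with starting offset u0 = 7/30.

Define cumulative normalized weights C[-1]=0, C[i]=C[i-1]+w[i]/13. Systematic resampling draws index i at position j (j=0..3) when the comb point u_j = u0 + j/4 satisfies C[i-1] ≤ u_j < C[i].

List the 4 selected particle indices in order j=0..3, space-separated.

C = [6/13, 6/13, 12/13, 1]
j=0: u_0=7/30 ∈ [0, 6/13) → index 0
j=1: u_1=29/60 ∈ [6/13, 12/13) → index 2
j=2: u_2=11/15 ∈ [6/13, 12/13) → index 2
j=3: u_3=59/60 ∈ [12/13, 1) → index 3

0 2 2 3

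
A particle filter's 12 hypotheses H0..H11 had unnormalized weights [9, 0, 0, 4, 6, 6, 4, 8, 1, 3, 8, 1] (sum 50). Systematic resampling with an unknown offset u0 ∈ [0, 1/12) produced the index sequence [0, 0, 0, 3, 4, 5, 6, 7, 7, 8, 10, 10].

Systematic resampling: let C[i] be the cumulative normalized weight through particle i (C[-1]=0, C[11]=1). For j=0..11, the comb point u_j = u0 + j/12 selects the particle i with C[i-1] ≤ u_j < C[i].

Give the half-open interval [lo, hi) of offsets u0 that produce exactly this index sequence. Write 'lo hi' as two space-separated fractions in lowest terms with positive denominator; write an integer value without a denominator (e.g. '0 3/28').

0 1/100

C = [9/50, 9/50, 9/50, 13/50, 19/50, 1/2, 29/50, 37/50, 19/25, 41/50, 49/50, 1]
j=0 picked index 0: u0 ∈ [0, 9/50)
j=1 picked index 0: u0 ∈ [-1/12, 29/300)
j=2 picked index 0: u0 ∈ [-1/6, 1/75)
j=3 picked index 3: u0 ∈ [-7/100, 1/100)
j=4 picked index 4: u0 ∈ [-11/150, 7/150)
j=5 picked index 5: u0 ∈ [-11/300, 1/12)
j=6 picked index 6: u0 ∈ [0, 2/25)
j=7 picked index 7: u0 ∈ [-1/300, 47/300)
j=8 picked index 7: u0 ∈ [-13/150, 11/150)
j=9 picked index 8: u0 ∈ [-1/100, 1/100)
j=10 picked index 10: u0 ∈ [-1/75, 11/75)
j=11 picked index 10: u0 ∈ [-29/300, 19/300)
intersection: [0, 1/100)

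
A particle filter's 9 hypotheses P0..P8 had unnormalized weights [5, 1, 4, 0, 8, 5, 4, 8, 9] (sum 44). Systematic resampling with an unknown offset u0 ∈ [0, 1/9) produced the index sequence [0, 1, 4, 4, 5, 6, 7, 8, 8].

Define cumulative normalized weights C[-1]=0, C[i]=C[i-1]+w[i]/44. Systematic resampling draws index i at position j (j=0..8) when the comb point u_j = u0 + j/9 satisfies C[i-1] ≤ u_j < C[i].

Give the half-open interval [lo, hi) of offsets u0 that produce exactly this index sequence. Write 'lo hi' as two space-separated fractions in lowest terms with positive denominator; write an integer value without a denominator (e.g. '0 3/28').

7/396 5/198

C = [5/44, 3/22, 5/22, 5/22, 9/22, 23/44, 27/44, 35/44, 1]
j=0 picked index 0: u0 ∈ [0, 5/44)
j=1 picked index 1: u0 ∈ [1/396, 5/198)
j=2 picked index 4: u0 ∈ [1/198, 37/198)
j=3 picked index 4: u0 ∈ [-7/66, 5/66)
j=4 picked index 5: u0 ∈ [-7/198, 31/396)
j=5 picked index 6: u0 ∈ [-13/396, 23/396)
j=6 picked index 7: u0 ∈ [-7/132, 17/132)
j=7 picked index 8: u0 ∈ [7/396, 2/9)
j=8 picked index 8: u0 ∈ [-37/396, 1/9)
intersection: [7/396, 5/198)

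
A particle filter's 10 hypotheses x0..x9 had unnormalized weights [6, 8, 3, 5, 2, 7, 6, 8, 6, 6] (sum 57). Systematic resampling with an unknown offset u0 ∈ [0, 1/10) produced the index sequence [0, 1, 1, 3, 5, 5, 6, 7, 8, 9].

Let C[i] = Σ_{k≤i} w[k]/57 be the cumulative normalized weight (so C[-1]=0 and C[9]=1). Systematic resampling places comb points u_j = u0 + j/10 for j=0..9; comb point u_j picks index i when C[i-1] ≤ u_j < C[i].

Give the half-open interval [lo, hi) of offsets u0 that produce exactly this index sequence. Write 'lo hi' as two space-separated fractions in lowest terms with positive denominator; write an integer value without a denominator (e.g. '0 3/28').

C = [2/19, 14/57, 17/57, 22/57, 8/19, 31/57, 37/57, 15/19, 17/19, 1]
j=0 picked index 0: u0 ∈ [0, 2/19)
j=1 picked index 1: u0 ∈ [1/190, 83/570)
j=2 picked index 1: u0 ∈ [-9/95, 13/285)
j=3 picked index 3: u0 ∈ [-1/570, 49/570)
j=4 picked index 5: u0 ∈ [2/95, 41/285)
j=5 picked index 5: u0 ∈ [-3/38, 5/114)
j=6 picked index 6: u0 ∈ [-16/285, 14/285)
j=7 picked index 7: u0 ∈ [-29/570, 17/190)
j=8 picked index 8: u0 ∈ [-1/95, 9/95)
j=9 picked index 9: u0 ∈ [-1/190, 1/10)
intersection: [2/95, 5/114)

2/95 5/114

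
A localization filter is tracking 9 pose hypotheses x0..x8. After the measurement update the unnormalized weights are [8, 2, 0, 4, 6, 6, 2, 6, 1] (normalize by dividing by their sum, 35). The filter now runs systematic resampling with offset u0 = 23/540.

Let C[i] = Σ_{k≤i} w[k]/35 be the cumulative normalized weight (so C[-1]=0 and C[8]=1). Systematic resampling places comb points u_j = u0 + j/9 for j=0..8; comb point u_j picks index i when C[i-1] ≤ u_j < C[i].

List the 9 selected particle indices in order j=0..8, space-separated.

0 0 1 3 4 5 5 7 7

C = [8/35, 2/7, 2/7, 2/5, 4/7, 26/35, 4/5, 34/35, 1]
j=0: u_0=23/540 ∈ [0, 8/35) → index 0
j=1: u_1=83/540 ∈ [0, 8/35) → index 0
j=2: u_2=143/540 ∈ [8/35, 2/7) → index 1
j=3: u_3=203/540 ∈ [2/7, 2/5) → index 3
j=4: u_4=263/540 ∈ [2/5, 4/7) → index 4
j=5: u_5=323/540 ∈ [4/7, 26/35) → index 5
j=6: u_6=383/540 ∈ [4/7, 26/35) → index 5
j=7: u_7=443/540 ∈ [4/5, 34/35) → index 7
j=8: u_8=503/540 ∈ [4/5, 34/35) → index 7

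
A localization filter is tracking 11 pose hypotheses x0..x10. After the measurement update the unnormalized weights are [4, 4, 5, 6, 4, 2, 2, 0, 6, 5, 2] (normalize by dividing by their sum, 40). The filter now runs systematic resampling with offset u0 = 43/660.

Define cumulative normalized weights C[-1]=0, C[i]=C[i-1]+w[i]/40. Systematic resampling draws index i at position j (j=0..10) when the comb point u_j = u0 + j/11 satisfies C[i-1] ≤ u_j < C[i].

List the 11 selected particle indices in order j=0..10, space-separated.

C = [1/10, 1/5, 13/40, 19/40, 23/40, 5/8, 27/40, 27/40, 33/40, 19/20, 1]
j=0: u_0=43/660 ∈ [0, 1/10) → index 0
j=1: u_1=103/660 ∈ [1/10, 1/5) → index 1
j=2: u_2=163/660 ∈ [1/5, 13/40) → index 2
j=3: u_3=223/660 ∈ [13/40, 19/40) → index 3
j=4: u_4=283/660 ∈ [13/40, 19/40) → index 3
j=5: u_5=343/660 ∈ [19/40, 23/40) → index 4
j=6: u_6=403/660 ∈ [23/40, 5/8) → index 5
j=7: u_7=463/660 ∈ [27/40, 33/40) → index 8
j=8: u_8=523/660 ∈ [27/40, 33/40) → index 8
j=9: u_9=53/60 ∈ [33/40, 19/20) → index 9
j=10: u_10=643/660 ∈ [19/20, 1) → index 10

0 1 2 3 3 4 5 8 8 9 10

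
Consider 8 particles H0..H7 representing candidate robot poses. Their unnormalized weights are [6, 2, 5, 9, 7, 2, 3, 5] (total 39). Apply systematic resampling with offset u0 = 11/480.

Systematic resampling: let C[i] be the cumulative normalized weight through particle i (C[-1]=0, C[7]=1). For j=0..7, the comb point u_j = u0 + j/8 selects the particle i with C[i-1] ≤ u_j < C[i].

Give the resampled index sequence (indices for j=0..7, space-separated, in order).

C = [2/13, 8/39, 1/3, 22/39, 29/39, 31/39, 34/39, 1]
j=0: u_0=11/480 ∈ [0, 2/13) → index 0
j=1: u_1=71/480 ∈ [0, 2/13) → index 0
j=2: u_2=131/480 ∈ [8/39, 1/3) → index 2
j=3: u_3=191/480 ∈ [1/3, 22/39) → index 3
j=4: u_4=251/480 ∈ [1/3, 22/39) → index 3
j=5: u_5=311/480 ∈ [22/39, 29/39) → index 4
j=6: u_6=371/480 ∈ [29/39, 31/39) → index 5
j=7: u_7=431/480 ∈ [34/39, 1) → index 7

0 0 2 3 3 4 5 7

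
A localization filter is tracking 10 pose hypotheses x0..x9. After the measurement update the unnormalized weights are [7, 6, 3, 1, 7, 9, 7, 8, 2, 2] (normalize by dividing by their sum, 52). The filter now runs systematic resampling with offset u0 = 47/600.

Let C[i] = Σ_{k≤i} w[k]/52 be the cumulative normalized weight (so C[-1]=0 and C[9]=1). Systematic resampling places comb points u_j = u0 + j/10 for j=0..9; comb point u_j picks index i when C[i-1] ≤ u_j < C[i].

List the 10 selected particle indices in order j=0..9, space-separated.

C = [7/52, 1/4, 4/13, 17/52, 6/13, 33/52, 10/13, 12/13, 25/26, 1]
j=0: u_0=47/600 ∈ [0, 7/52) → index 0
j=1: u_1=107/600 ∈ [7/52, 1/4) → index 1
j=2: u_2=167/600 ∈ [1/4, 4/13) → index 2
j=3: u_3=227/600 ∈ [17/52, 6/13) → index 4
j=4: u_4=287/600 ∈ [6/13, 33/52) → index 5
j=5: u_5=347/600 ∈ [6/13, 33/52) → index 5
j=6: u_6=407/600 ∈ [33/52, 10/13) → index 6
j=7: u_7=467/600 ∈ [10/13, 12/13) → index 7
j=8: u_8=527/600 ∈ [10/13, 12/13) → index 7
j=9: u_9=587/600 ∈ [25/26, 1) → index 9

0 1 2 4 5 5 6 7 7 9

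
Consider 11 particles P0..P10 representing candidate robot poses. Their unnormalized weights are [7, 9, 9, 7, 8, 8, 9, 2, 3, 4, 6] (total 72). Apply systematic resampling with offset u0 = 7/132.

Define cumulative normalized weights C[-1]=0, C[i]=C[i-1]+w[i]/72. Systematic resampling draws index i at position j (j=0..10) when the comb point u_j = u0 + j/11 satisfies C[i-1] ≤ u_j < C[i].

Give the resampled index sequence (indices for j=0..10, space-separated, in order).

C = [7/72, 2/9, 25/72, 4/9, 5/9, 2/3, 19/24, 59/72, 31/36, 11/12, 1]
j=0: u_0=7/132 ∈ [0, 7/72) → index 0
j=1: u_1=19/132 ∈ [7/72, 2/9) → index 1
j=2: u_2=31/132 ∈ [2/9, 25/72) → index 2
j=3: u_3=43/132 ∈ [2/9, 25/72) → index 2
j=4: u_4=5/12 ∈ [25/72, 4/9) → index 3
j=5: u_5=67/132 ∈ [4/9, 5/9) → index 4
j=6: u_6=79/132 ∈ [5/9, 2/3) → index 5
j=7: u_7=91/132 ∈ [2/3, 19/24) → index 6
j=8: u_8=103/132 ∈ [2/3, 19/24) → index 6
j=9: u_9=115/132 ∈ [31/36, 11/12) → index 9
j=10: u_10=127/132 ∈ [11/12, 1) → index 10

0 1 2 2 3 4 5 6 6 9 10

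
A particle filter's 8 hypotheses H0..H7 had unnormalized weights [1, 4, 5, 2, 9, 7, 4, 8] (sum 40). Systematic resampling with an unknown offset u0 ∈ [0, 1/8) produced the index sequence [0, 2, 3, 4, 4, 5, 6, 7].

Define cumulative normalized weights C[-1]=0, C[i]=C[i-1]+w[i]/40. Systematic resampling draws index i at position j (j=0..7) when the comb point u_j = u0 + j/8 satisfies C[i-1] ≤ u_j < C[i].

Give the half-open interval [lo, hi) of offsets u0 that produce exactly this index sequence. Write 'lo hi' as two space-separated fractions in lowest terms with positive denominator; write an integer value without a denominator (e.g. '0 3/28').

0 1/40

C = [1/40, 1/8, 1/4, 3/10, 21/40, 7/10, 4/5, 1]
j=0 picked index 0: u0 ∈ [0, 1/40)
j=1 picked index 2: u0 ∈ [0, 1/8)
j=2 picked index 3: u0 ∈ [0, 1/20)
j=3 picked index 4: u0 ∈ [-3/40, 3/20)
j=4 picked index 4: u0 ∈ [-1/5, 1/40)
j=5 picked index 5: u0 ∈ [-1/10, 3/40)
j=6 picked index 6: u0 ∈ [-1/20, 1/20)
j=7 picked index 7: u0 ∈ [-3/40, 1/8)
intersection: [0, 1/40)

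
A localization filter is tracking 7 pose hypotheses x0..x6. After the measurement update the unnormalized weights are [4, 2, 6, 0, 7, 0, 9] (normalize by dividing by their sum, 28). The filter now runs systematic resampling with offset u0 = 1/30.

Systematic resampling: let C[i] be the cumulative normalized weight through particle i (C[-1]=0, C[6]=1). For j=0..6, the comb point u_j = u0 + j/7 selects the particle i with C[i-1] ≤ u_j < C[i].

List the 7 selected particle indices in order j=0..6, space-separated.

0 1 2 4 4 6 6

C = [1/7, 3/14, 3/7, 3/7, 19/28, 19/28, 1]
j=0: u_0=1/30 ∈ [0, 1/7) → index 0
j=1: u_1=37/210 ∈ [1/7, 3/14) → index 1
j=2: u_2=67/210 ∈ [3/14, 3/7) → index 2
j=3: u_3=97/210 ∈ [3/7, 19/28) → index 4
j=4: u_4=127/210 ∈ [3/7, 19/28) → index 4
j=5: u_5=157/210 ∈ [19/28, 1) → index 6
j=6: u_6=187/210 ∈ [19/28, 1) → index 6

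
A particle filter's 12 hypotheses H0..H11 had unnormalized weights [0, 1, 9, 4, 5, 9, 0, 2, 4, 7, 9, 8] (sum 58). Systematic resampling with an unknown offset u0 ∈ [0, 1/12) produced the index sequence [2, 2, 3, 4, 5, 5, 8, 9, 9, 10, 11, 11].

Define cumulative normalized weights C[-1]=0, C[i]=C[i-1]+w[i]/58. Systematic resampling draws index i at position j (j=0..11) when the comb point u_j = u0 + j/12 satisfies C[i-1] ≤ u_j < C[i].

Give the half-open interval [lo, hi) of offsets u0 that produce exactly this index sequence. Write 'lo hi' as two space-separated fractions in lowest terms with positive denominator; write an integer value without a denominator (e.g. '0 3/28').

5/174 7/174

C = [0, 1/58, 5/29, 7/29, 19/58, 14/29, 14/29, 15/29, 17/29, 41/58, 25/29, 1]
j=0 picked index 2: u0 ∈ [1/58, 5/29)
j=1 picked index 2: u0 ∈ [-23/348, 31/348)
j=2 picked index 3: u0 ∈ [1/174, 13/174)
j=3 picked index 4: u0 ∈ [-1/116, 9/116)
j=4 picked index 5: u0 ∈ [-1/174, 13/87)
j=5 picked index 5: u0 ∈ [-31/348, 23/348)
j=6 picked index 8: u0 ∈ [1/58, 5/58)
j=7 picked index 9: u0 ∈ [1/348, 43/348)
j=8 picked index 9: u0 ∈ [-7/87, 7/174)
j=9 picked index 10: u0 ∈ [-5/116, 13/116)
j=10 picked index 11: u0 ∈ [5/174, 1/6)
j=11 picked index 11: u0 ∈ [-19/348, 1/12)
intersection: [5/174, 7/174)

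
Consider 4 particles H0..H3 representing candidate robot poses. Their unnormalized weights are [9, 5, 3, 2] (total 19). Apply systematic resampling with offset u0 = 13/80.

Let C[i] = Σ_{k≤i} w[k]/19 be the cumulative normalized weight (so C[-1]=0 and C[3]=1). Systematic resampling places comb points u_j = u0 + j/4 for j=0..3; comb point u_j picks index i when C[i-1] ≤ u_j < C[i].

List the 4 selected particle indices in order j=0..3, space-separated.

0 0 1 3

C = [9/19, 14/19, 17/19, 1]
j=0: u_0=13/80 ∈ [0, 9/19) → index 0
j=1: u_1=33/80 ∈ [0, 9/19) → index 0
j=2: u_2=53/80 ∈ [9/19, 14/19) → index 1
j=3: u_3=73/80 ∈ [17/19, 1) → index 3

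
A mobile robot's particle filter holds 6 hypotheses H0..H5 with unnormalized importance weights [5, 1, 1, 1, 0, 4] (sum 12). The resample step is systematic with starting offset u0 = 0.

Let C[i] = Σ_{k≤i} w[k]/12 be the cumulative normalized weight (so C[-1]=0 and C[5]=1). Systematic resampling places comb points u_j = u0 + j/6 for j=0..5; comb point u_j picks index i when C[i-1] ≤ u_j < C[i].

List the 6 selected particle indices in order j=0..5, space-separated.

0 0 0 2 5 5

C = [5/12, 1/2, 7/12, 2/3, 2/3, 1]
j=0: u_0=0 ∈ [0, 5/12) → index 0
j=1: u_1=1/6 ∈ [0, 5/12) → index 0
j=2: u_2=1/3 ∈ [0, 5/12) → index 0
j=3: u_3=1/2 ∈ [1/2, 7/12) → index 2
j=4: u_4=2/3 ∈ [2/3, 1) → index 5
j=5: u_5=5/6 ∈ [2/3, 1) → index 5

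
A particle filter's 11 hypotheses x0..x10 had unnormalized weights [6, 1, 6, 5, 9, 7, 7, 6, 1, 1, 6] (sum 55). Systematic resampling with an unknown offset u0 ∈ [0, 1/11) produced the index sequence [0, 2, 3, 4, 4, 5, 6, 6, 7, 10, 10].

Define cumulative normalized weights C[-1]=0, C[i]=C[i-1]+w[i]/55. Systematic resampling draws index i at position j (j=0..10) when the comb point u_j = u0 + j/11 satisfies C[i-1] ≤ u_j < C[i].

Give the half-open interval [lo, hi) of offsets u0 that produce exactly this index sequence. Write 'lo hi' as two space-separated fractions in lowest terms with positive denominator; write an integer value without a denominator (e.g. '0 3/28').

4/55 1/11

C = [6/55, 7/55, 13/55, 18/55, 27/55, 34/55, 41/55, 47/55, 48/55, 49/55, 1]
j=0 picked index 0: u0 ∈ [0, 6/55)
j=1 picked index 2: u0 ∈ [2/55, 8/55)
j=2 picked index 3: u0 ∈ [3/55, 8/55)
j=3 picked index 4: u0 ∈ [3/55, 12/55)
j=4 picked index 4: u0 ∈ [-2/55, 7/55)
j=5 picked index 5: u0 ∈ [2/55, 9/55)
j=6 picked index 6: u0 ∈ [4/55, 1/5)
j=7 picked index 6: u0 ∈ [-1/55, 6/55)
j=8 picked index 7: u0 ∈ [1/55, 7/55)
j=9 picked index 10: u0 ∈ [4/55, 2/11)
j=10 picked index 10: u0 ∈ [-1/55, 1/11)
intersection: [4/55, 1/11)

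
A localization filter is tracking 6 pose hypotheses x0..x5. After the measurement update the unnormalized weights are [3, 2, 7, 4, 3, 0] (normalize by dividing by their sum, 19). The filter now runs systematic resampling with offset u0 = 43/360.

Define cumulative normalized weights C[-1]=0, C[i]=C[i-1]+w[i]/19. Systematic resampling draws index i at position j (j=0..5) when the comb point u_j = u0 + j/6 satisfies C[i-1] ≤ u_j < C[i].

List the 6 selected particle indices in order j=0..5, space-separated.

C = [3/19, 5/19, 12/19, 16/19, 1, 1]
j=0: u_0=43/360 ∈ [0, 3/19) → index 0
j=1: u_1=103/360 ∈ [5/19, 12/19) → index 2
j=2: u_2=163/360 ∈ [5/19, 12/19) → index 2
j=3: u_3=223/360 ∈ [5/19, 12/19) → index 2
j=4: u_4=283/360 ∈ [12/19, 16/19) → index 3
j=5: u_5=343/360 ∈ [16/19, 1) → index 4

0 2 2 2 3 4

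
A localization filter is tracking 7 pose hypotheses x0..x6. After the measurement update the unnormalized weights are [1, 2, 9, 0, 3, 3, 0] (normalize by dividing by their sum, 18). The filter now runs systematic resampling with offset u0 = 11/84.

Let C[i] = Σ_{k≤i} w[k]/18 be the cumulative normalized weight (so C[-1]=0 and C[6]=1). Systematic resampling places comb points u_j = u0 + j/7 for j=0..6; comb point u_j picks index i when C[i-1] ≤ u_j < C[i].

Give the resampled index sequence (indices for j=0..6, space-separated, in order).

1 2 2 2 4 5 5

C = [1/18, 1/6, 2/3, 2/3, 5/6, 1, 1]
j=0: u_0=11/84 ∈ [1/18, 1/6) → index 1
j=1: u_1=23/84 ∈ [1/6, 2/3) → index 2
j=2: u_2=5/12 ∈ [1/6, 2/3) → index 2
j=3: u_3=47/84 ∈ [1/6, 2/3) → index 2
j=4: u_4=59/84 ∈ [2/3, 5/6) → index 4
j=5: u_5=71/84 ∈ [5/6, 1) → index 5
j=6: u_6=83/84 ∈ [5/6, 1) → index 5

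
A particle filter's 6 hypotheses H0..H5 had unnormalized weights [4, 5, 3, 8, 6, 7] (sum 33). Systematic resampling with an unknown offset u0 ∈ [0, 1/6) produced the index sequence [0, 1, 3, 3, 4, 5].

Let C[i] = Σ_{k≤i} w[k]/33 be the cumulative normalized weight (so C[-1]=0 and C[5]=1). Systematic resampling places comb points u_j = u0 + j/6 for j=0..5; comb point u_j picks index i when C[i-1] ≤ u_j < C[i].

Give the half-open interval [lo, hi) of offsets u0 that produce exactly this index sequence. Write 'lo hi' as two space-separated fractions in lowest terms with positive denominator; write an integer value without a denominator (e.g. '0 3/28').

C = [4/33, 3/11, 4/11, 20/33, 26/33, 1]
j=0 picked index 0: u0 ∈ [0, 4/33)
j=1 picked index 1: u0 ∈ [-1/22, 7/66)
j=2 picked index 3: u0 ∈ [1/33, 3/11)
j=3 picked index 3: u0 ∈ [-3/22, 7/66)
j=4 picked index 4: u0 ∈ [-2/33, 4/33)
j=5 picked index 5: u0 ∈ [-1/22, 1/6)
intersection: [1/33, 7/66)

1/33 7/66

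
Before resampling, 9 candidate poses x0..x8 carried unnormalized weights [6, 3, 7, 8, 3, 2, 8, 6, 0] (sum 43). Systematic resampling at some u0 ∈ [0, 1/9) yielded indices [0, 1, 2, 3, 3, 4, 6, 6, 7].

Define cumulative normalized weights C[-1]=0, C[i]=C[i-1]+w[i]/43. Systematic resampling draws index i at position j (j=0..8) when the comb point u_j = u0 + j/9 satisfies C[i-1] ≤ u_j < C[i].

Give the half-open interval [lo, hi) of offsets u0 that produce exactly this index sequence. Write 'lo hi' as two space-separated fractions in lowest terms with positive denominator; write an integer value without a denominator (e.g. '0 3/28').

C = [6/43, 9/43, 16/43, 24/43, 27/43, 29/43, 37/43, 1, 1]
j=0 picked index 0: u0 ∈ [0, 6/43)
j=1 picked index 1: u0 ∈ [11/387, 38/387)
j=2 picked index 2: u0 ∈ [-5/387, 58/387)
j=3 picked index 3: u0 ∈ [5/129, 29/129)
j=4 picked index 3: u0 ∈ [-28/387, 44/387)
j=5 picked index 4: u0 ∈ [1/387, 28/387)
j=6 picked index 6: u0 ∈ [1/129, 25/129)
j=7 picked index 6: u0 ∈ [-40/387, 32/387)
j=8 picked index 7: u0 ∈ [-11/387, 1/9)
intersection: [5/129, 28/387)

5/129 28/387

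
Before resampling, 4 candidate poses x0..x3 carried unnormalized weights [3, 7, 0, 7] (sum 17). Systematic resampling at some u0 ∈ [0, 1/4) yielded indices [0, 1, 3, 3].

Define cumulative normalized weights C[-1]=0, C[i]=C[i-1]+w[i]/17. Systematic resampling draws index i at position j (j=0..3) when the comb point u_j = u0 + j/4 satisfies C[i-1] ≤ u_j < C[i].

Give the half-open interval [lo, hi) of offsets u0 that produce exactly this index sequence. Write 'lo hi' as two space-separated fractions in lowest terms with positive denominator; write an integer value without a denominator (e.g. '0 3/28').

3/34 3/17

C = [3/17, 10/17, 10/17, 1]
j=0 picked index 0: u0 ∈ [0, 3/17)
j=1 picked index 1: u0 ∈ [-5/68, 23/68)
j=2 picked index 3: u0 ∈ [3/34, 1/2)
j=3 picked index 3: u0 ∈ [-11/68, 1/4)
intersection: [3/34, 3/17)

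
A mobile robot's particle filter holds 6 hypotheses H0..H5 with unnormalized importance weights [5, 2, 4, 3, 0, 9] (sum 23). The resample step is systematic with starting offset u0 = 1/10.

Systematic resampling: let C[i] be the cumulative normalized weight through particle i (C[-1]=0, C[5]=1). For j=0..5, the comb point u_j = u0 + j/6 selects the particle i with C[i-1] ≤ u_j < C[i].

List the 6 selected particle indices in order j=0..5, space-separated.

C = [5/23, 7/23, 11/23, 14/23, 14/23, 1]
j=0: u_0=1/10 ∈ [0, 5/23) → index 0
j=1: u_1=4/15 ∈ [5/23, 7/23) → index 1
j=2: u_2=13/30 ∈ [7/23, 11/23) → index 2
j=3: u_3=3/5 ∈ [11/23, 14/23) → index 3
j=4: u_4=23/30 ∈ [14/23, 1) → index 5
j=5: u_5=14/15 ∈ [14/23, 1) → index 5

0 1 2 3 5 5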